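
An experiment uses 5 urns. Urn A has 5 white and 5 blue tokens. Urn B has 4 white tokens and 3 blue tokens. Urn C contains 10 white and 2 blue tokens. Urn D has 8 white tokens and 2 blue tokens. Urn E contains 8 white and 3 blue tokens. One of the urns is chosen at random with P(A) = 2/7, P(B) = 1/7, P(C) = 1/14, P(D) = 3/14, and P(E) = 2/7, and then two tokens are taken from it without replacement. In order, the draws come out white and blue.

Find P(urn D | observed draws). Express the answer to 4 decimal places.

0.1646

Compute the likelihood of the observed sequence for each case: P(data | urn A) = (5/10)(5/9) = 0.27778; P(data | urn B) = (4/7)(3/6) = 0.28571; P(data | urn C) = (10/12)(2/11) = 0.15152; P(data | urn D) = (8/10)(2/9) = 0.17778; P(data | urn E) = (8/11)(3/10) = 0.21818.
The prior-weighted likelihoods are 2/7 · 0.27778 = 0.079365, 1/7 · 0.28571 = 0.040816, 1/14 · 0.15152 = 0.010823, 3/14 · 0.17778 = 0.038095, 2/7 · 0.21818 = 0.062338; with total 0.23144.
Therefore the posterior P(urn D | data) = (0.038095) / (0.23144) = 0.1646.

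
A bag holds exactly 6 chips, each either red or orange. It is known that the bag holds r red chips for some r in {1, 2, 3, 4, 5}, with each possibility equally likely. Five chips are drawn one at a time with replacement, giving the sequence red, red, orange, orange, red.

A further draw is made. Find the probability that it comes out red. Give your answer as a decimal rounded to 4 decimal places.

0.5704

The likelihood of the observed sequence under each hypothesis: P(data | r = 1) = (1/6)(1/6)(5/6)(5/6)(1/6) = 0.003215; P(data | r = 2) = (2/6)(2/6)(4/6)(4/6)(2/6) = 0.016461; P(data | r = 3) = (3/6)(3/6)(3/6)(3/6)(3/6) = 0.03125; P(data | r = 4) = (4/6)(4/6)(2/6)(2/6)(4/6) = 0.032922; P(data | r = 5) = (5/6)(5/6)(1/6)(1/6)(5/6) = 0.016075.
Multiplying each by its prior: 1/5 · 0.003215 = 0.000643, 1/5 · 0.016461 = 0.0032922, 1/5 · 0.03125 = 0.00625, 1/5 · 0.032922 = 0.0065844, 1/5 · 0.016075 = 0.003215; with total 0.019985.
Normalising, the posterior is P(r = 1 | data) = 0.032175, P(r = 2 | data) = 0.16474, P(r = 3 | data) = 0.31274, P(r = 4 | data) = 0.32947, P(r = 5 | data) = 0.16088.
So P(red next | data) = Σ P(red next | H) P(H | data) = (1/6)(0.032175) + (1/3)(0.16474) + (1/2)(0.31274) + (2/3)(0.32947) + (5/6)(0.16088) = 0.57036.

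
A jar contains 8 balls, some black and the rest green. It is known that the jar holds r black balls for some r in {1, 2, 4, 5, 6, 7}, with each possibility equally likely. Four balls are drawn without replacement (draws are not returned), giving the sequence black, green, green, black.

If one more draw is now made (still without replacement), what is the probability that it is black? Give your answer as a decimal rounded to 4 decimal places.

Under each hypothesis, the probability of the observed sequence is: P(data | r = 1) = (1/8)(7/7)(6/6)(0/5) = 0; P(data | r = 2) = (2/8)(6/7)(5/6)(1/5) = 1/28; P(data | r = 4) = (4/8)(4/7)(3/6)(3/5) = 3/35; P(data | r = 5) = (5/8)(3/7)(2/6)(4/5) = 1/14; P(data | r = 6) = (6/8)(2/7)(1/6)(5/5) = 1/28; P(data | r = 7) = (7/8)(1/7)(0/6) = 0.
The prior-weighted likelihoods are 1/6 · 0 = 0, 1/6 · 1/28 = 1/168, 1/6 · 3/35 = 1/70, 1/6 · 1/14 = 1/84, 1/6 · 1/28 = 1/168, 1/6 · 0 = 0; these sum to 4/105.
Dividing through by the total gives posterior P(r = 1 | data) = 0, P(r = 2 | data) = 5/32, P(r = 4 | data) = 3/8, P(r = 5 | data) = 5/16, P(r = 6 | data) = 5/32, P(r = 7 | data) = 0.
Averaging over the posterior, P(black next | data) = (0)(5/32) + (1/2)(3/8) + (3/4)(5/16) + (1)(5/32) = 37/64.

0.5781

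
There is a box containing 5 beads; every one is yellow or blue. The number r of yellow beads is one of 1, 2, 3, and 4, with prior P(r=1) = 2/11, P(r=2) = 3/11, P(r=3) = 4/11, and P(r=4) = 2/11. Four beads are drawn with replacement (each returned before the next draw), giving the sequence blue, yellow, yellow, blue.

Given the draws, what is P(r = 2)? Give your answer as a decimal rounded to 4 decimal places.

0.3418

For each hypothesis, P(data | H) works out to: P(data | r = 1) = (4/5)(1/5)(1/5)(4/5) = 0.0256; P(data | r = 2) = (3/5)(2/5)(2/5)(3/5) = 0.0576; P(data | r = 3) = (2/5)(3/5)(3/5)(2/5) = 0.0576; P(data | r = 4) = (1/5)(4/5)(4/5)(1/5) = 0.0256.
Weighting by the prior gives 2/11 · 0.0256 = 0.0046545, 3/11 · 0.0576 = 0.015709, 4/11 · 0.0576 = 0.020945, 2/11 · 0.0256 = 0.0046545; with total 0.045964.
By Bayes' rule, P(r = 2 | data) = (0.015709) / (0.045964) = 0.34177.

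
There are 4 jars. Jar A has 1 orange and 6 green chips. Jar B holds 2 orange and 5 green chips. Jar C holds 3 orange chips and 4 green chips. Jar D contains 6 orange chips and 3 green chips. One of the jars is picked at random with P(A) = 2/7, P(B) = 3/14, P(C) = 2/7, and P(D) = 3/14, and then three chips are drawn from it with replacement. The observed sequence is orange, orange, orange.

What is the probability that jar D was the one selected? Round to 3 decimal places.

0.692

For each hypothesis, P(data | H) works out to: P(data | jar A) = (1/7)(1/7)(1/7) = 0.0029155; P(data | jar B) = (2/7)(2/7)(2/7) = 0.023324; P(data | jar C) = (3/7)(3/7)(3/7) = 0.078717; P(data | jar D) = (6/9)(6/9)(6/9) = 0.2963.
Weighting by the prior gives 2/7 · 0.0029155 = 0.00083299, 3/14 · 0.023324 = 0.0049979, 2/7 · 0.078717 = 0.022491, 3/14 · 0.2963 = 0.063492; with total 0.091814.
So P(jar D | data) = (0.063492) / (0.091814) = 0.69153.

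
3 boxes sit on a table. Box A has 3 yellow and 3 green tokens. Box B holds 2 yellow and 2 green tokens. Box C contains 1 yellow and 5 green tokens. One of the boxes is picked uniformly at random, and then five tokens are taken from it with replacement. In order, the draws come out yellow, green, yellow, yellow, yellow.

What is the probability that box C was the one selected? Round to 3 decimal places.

0.010

Compute the likelihood of the observed sequence for each case: P(data | box A) = (3/6)(3/6)(3/6)(3/6)(3/6) = 0.03125; P(data | box B) = (2/4)(2/4)(2/4)(2/4)(2/4) = 0.03125; P(data | box C) = (1/6)(5/6)(1/6)(1/6)(1/6) = 0.000643.
Weighting by the prior gives 1/3 · 0.03125 = 0.010417, 1/3 · 0.03125 = 0.010417, 1/3 · 0.000643 = 0.00021433; these sum to 0.021048.
Therefore the posterior P(box C | data) = (0.00021433) / (0.021048) = 0.010183.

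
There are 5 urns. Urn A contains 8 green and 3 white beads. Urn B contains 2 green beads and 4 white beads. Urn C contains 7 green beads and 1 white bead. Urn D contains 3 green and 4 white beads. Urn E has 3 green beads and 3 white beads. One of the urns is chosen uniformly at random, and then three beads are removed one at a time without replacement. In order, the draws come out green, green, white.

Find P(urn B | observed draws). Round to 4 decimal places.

Under each hypothesis, the probability of the observed sequence is: P(data | urn A) = (8/11)(7/10)(3/9) = 0.1697; P(data | urn B) = (2/6)(1/5)(4/4) = 0.066667; P(data | urn C) = (7/8)(6/7)(1/6) = 0.125; P(data | urn D) = (3/7)(2/6)(4/5) = 0.11429; P(data | urn E) = (3/6)(2/5)(3/4) = 0.15.
The prior-weighted likelihoods are 1/5 · 0.1697 = 0.033939, 1/5 · 0.066667 = 0.013333, 1/5 · 0.125 = 0.025, 1/5 · 0.11429 = 0.022857, 1/5 · 0.15 = 0.03; with total 0.12513.
So P(urn B | data) = (0.013333) / (0.12513) = 0.10656.

0.1066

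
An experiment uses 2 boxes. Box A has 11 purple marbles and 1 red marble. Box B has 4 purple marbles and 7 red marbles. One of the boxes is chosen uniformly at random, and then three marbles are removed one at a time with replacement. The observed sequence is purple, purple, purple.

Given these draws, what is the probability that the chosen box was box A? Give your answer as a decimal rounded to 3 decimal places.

The likelihood of the observed sequence under each hypothesis: P(data | box A) = (11/12)(11/12)(11/12) = 0.77025; P(data | box B) = (4/11)(4/11)(4/11) = 0.048084.
Weighting by the prior gives 1/2 · 0.77025 = 0.38513, 1/2 · 0.048084 = 0.024042; these sum to 0.40917.
Hence P(box A | data) = (0.38513) / (0.40917) = 0.94124.

0.941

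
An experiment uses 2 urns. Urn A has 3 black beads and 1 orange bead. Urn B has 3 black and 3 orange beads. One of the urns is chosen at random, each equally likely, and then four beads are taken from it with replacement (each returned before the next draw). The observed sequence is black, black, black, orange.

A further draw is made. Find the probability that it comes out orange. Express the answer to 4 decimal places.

Compute the likelihood of the observed sequence for each case: P(data | urn A) = (3/4)(3/4)(3/4)(1/4) = 27/256; P(data | urn B) = (3/6)(3/6)(3/6)(3/6) = 1/16.
The prior-weighted likelihoods are 1/2 · 27/256 = 27/512, 1/2 · 1/16 = 1/32; with total 43/512.
The posterior is then P(urn A | data) = 27/43, P(urn B | data) = 16/43.
The predictive probability is P(orange next | data) = (1/4)(27/43) + (1/2)(16/43) = 59/172.

0.3430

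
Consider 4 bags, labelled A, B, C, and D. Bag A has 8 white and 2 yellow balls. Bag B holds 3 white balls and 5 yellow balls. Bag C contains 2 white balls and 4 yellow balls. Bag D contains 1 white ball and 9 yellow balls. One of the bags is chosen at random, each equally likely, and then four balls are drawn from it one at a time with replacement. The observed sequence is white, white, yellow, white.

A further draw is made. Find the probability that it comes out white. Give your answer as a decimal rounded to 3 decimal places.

0.637

Under each hypothesis, the probability of the observed sequence is: P(data | bag A) = (8/10)(8/10)(2/10)(8/10) = 0.1024; P(data | bag B) = (3/8)(3/8)(5/8)(3/8) = 0.032959; P(data | bag C) = (2/6)(2/6)(4/6)(2/6) = 0.024691; P(data | bag D) = (1/10)(1/10)(9/10)(1/10) = 0.0009.
The prior-weighted likelihoods are 1/4 · 0.1024 = 0.0256, 1/4 · 0.032959 = 0.0082397, 1/4 · 0.024691 = 0.0061728, 1/4 · 0.0009 = 0.000225; these sum to 0.040238.
Normalising, the posterior is P(bag A | data) = 0.63622, P(bag B | data) = 0.20478, P(bag C | data) = 0.15341, P(bag D | data) = 0.0055918.
So P(white next | data) = Σ P(white next | H) P(H | data) = (4/5)(0.63622) + (3/8)(0.20478) + (1/3)(0.15341) + (1/10)(0.0055918) = 0.63746.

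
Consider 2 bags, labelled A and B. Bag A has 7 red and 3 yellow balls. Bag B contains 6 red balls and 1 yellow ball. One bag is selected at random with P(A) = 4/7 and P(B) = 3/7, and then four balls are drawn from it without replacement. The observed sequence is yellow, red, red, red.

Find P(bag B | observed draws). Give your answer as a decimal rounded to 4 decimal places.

0.4615

The likelihood of the observed sequence under each hypothesis: P(data | bag A) = (3/10)(7/9)(6/8)(5/7) = 1/8; P(data | bag B) = (1/7)(6/6)(5/5)(4/4) = 1/7.
Multiplying each by its prior: 4/7 · 1/8 = 1/14, 3/7 · 1/7 = 3/49; with total 13/98.
Therefore the posterior P(bag B | data) = (3/49) / (13/98) = 6/13.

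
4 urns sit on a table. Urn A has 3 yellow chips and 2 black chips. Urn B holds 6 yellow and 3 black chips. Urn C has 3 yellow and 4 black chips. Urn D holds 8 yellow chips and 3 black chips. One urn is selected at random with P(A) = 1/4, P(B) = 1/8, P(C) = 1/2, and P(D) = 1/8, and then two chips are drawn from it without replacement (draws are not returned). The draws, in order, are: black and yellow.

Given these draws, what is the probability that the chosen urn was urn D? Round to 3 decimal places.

For each hypothesis, P(data | H) works out to: P(data | urn A) = (2/5)(3/4) = 0.3; P(data | urn B) = (3/9)(6/8) = 0.25; P(data | urn C) = (4/7)(3/6) = 0.28571; P(data | urn D) = (3/11)(8/10) = 0.21818.
The prior-weighted likelihoods are 1/4 · 0.3 = 0.075, 1/8 · 0.25 = 0.03125, 1/2 · 0.28571 = 0.14286, 1/8 · 0.21818 = 0.027273; summing to 0.27638.
By Bayes' rule, P(urn D | data) = (0.027273) / (0.27638) = 0.098678.

0.099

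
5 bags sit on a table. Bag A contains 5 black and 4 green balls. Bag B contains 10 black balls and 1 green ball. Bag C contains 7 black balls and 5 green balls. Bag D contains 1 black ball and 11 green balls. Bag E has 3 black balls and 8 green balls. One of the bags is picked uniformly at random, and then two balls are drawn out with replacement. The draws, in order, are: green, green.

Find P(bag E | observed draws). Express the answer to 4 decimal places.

0.3025

Under each hypothesis, the probability of the observed sequence is: P(data | bag A) = (4/9)(4/9) = 0.19753; P(data | bag B) = (1/11)(1/11) = 0.0082645; P(data | bag C) = (5/12)(5/12) = 0.17361; P(data | bag D) = (11/12)(11/12) = 0.84028; P(data | bag E) = (8/11)(8/11) = 0.52893.
Multiplying each by its prior: 1/5 · 0.19753 = 0.039506, 1/5 · 0.0082645 = 0.0016529, 1/5 · 0.17361 = 0.034722, 1/5 · 0.84028 = 0.16806, 1/5 · 0.52893 = 0.10579; these sum to 0.34972.
By Bayes' rule, P(bag E | data) = (0.10579) / (0.34972) = 0.30248.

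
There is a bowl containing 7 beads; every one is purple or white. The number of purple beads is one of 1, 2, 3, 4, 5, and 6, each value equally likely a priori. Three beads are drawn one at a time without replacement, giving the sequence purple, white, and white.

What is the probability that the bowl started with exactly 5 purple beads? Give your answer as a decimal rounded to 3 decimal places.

Under each hypothesis, the probability of the observed sequence is: P(data | r = 1) = (1/7)(6/6)(5/5) = 1/7; P(data | r = 2) = (2/7)(5/6)(4/5) = 4/21; P(data | r = 3) = (3/7)(4/6)(3/5) = 6/35; P(data | r = 4) = (4/7)(3/6)(2/5) = 4/35; P(data | r = 5) = (5/7)(2/6)(1/5) = 1/21; P(data | r = 6) = (6/7)(1/6)(0/5) = 0.
Weighting by the prior gives 1/6 · 1/7 = 1/42, 1/6 · 4/21 = 2/63, 1/6 · 6/35 = 1/35, 1/6 · 4/35 = 2/105, 1/6 · 1/21 = 1/126, 1/6 · 0 = 0; these sum to 1/9.
Hence P(r = 5 | data) = (1/126) / (1/9) = 1/14.

0.071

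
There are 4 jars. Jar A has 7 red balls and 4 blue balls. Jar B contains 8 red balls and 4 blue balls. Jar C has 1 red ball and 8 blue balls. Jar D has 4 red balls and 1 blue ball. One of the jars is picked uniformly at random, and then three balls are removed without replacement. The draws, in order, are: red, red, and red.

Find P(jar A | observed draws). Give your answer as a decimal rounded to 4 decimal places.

0.2448

Under each hypothesis, the probability of the observed sequence is: P(data | jar A) = (7/11)(6/10)(5/9) = 7/33; P(data | jar B) = (8/12)(7/11)(6/10) = 14/55; P(data | jar C) = (1/9)(0/8) = 0; P(data | jar D) = (4/5)(3/4)(2/3) = 2/5.
Weighting by the prior gives 1/4 · 7/33 = 7/132, 1/4 · 14/55 = 7/110, 1/4 · 0 = 0, 1/4 · 2/5 = 1/10; summing to 13/60.
By Bayes' rule, P(jar A | data) = (7/132) / (13/60) = 35/143.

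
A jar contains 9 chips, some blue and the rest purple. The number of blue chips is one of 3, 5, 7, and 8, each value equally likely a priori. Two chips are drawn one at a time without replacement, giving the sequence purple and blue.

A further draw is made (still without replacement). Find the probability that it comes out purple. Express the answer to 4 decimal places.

0.3905

For each hypothesis, P(data | H) works out to: P(data | r = 3) = (6/9)(3/8) = 1/4; P(data | r = 5) = (4/9)(5/8) = 5/18; P(data | r = 7) = (2/9)(7/8) = 7/36; P(data | r = 8) = (1/9)(8/8) = 1/9.
The prior-weighted likelihoods are 1/4 · 1/4 = 1/16, 1/4 · 5/18 = 5/72, 1/4 · 7/36 = 7/144, 1/4 · 1/9 = 1/36; these sum to 5/24.
Normalising, the posterior is P(r = 3 | data) = 3/10, P(r = 5 | data) = 1/3, P(r = 7 | data) = 7/30, P(r = 8 | data) = 2/15.
So P(purple next | data) = Σ P(purple next | H) P(H | data) = (5/7)(3/10) + (3/7)(1/3) + (1/7)(7/30) + (0)(2/15) = 41/105.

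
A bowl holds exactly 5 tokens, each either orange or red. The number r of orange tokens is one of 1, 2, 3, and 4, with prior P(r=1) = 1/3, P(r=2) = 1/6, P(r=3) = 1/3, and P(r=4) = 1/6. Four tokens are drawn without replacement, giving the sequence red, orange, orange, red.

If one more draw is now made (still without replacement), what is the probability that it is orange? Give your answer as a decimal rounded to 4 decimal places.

0.6667

Compute the likelihood of the observed sequence for each case: P(data | r = 1) = (4/5)(1/4)(0/3) = 0; P(data | r = 2) = (3/5)(2/4)(1/3)(2/2) = 1/10; P(data | r = 3) = (2/5)(3/4)(2/3)(1/2) = 1/10; P(data | r = 4) = (1/5)(4/4)(3/3)(0/2) = 0.
The prior-weighted likelihoods are 1/3 · 0 = 0, 1/6 · 1/10 = 1/60, 1/3 · 1/10 = 1/30, 1/6 · 0 = 0; these sum to 1/20.
Dividing through by the total gives posterior P(r = 1 | data) = 0, P(r = 2 | data) = 1/3, P(r = 3 | data) = 2/3, P(r = 4 | data) = 0.
So P(orange next | data) = Σ P(orange next | H) P(H | data) = (0)(1/3) + (1)(2/3) = 2/3.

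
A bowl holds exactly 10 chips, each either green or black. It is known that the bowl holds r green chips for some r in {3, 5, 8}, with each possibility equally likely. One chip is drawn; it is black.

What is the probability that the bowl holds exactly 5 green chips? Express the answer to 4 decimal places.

0.3571

Under each hypothesis, the probability of this draw is: P(data | r = 3) = (7/10) = 7/10; P(data | r = 5) = (5/10) = 1/2; P(data | r = 8) = (2/10) = 1/5.
Multiplying each by its prior: 1/3 · 7/10 = 7/30, 1/3 · 1/2 = 1/6, 1/3 · 1/5 = 1/15; summing to 7/15.
By Bayes' rule, P(r = 5 | data) = (1/6) / (7/15) = 5/14.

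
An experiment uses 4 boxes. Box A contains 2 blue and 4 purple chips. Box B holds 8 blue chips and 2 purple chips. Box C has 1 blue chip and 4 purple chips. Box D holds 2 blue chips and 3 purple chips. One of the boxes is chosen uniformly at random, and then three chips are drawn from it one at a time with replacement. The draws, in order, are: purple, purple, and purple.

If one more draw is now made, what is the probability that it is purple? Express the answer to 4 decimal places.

The likelihood of the observed sequence under each hypothesis: P(data | box A) = (4/6)(4/6)(4/6) = 0.2963; P(data | box B) = (2/10)(2/10)(2/10) = 0.008; P(data | box C) = (4/5)(4/5)(4/5) = 0.512; P(data | box D) = (3/5)(3/5)(3/5) = 0.216.
Multiplying each by its prior: 1/4 · 0.2963 = 0.074074, 1/4 · 0.008 = 0.002, 1/4 · 0.512 = 0.128, 1/4 · 0.216 = 0.054; these sum to 0.25807.
Normalising, the posterior is P(box A | data) = 0.28703, P(box B | data) = 0.0077497, P(box C | data) = 0.49598, P(box D | data) = 0.20924.
Averaging over the posterior, P(purple next | data) = (2/3)(0.28703) + (1/5)(0.0077497) + (4/5)(0.49598) + (3/5)(0.20924) = 0.71523.

0.7152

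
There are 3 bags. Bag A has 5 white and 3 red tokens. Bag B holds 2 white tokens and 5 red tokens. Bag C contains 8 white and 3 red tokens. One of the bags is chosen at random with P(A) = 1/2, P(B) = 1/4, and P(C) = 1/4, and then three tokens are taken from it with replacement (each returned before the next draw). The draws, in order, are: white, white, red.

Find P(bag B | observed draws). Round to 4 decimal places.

The likelihood of the observed sequence under each hypothesis: P(data | bag A) = (5/8)(5/8)(3/8) = 0.14648; P(data | bag B) = (2/7)(2/7)(5/7) = 0.058309; P(data | bag C) = (8/11)(8/11)(3/11) = 0.14425.
Weighting by the prior gives 1/2 · 0.14648 = 0.073242, 1/4 · 0.058309 = 0.014577, 1/4 · 0.14425 = 0.036063; these sum to 0.12388.
Therefore the posterior P(bag B | data) = (0.014577) / (0.12388) = 0.11767.

0.1177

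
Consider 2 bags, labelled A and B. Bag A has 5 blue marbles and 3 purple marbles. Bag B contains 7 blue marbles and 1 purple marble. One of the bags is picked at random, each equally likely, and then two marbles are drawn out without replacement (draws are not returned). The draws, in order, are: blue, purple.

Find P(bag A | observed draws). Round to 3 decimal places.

For each hypothesis, P(data | H) works out to: P(data | bag A) = (5/8)(3/7) = 15/56; P(data | bag B) = (7/8)(1/7) = 1/8.
Weighting by the prior gives 1/2 · 15/56 = 15/112, 1/2 · 1/8 = 1/16; with total 11/56.
By Bayes' rule, P(bag A | data) = (15/112) / (11/56) = 15/22.

0.682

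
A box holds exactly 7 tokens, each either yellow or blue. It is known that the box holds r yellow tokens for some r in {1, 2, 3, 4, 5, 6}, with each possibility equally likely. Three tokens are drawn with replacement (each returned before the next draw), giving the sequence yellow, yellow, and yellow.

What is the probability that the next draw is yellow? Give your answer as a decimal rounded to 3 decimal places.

For each hypothesis, P(data | H) works out to: P(data | r = 1) = (1/7)(1/7)(1/7) = 0.0029155; P(data | r = 2) = (2/7)(2/7)(2/7) = 0.023324; P(data | r = 3) = (3/7)(3/7)(3/7) = 0.078717; P(data | r = 4) = (4/7)(4/7)(4/7) = 0.18659; P(data | r = 5) = (5/7)(5/7)(5/7) = 0.36443; P(data | r = 6) = (6/7)(6/7)(6/7) = 0.62974.
The prior-weighted likelihoods are 1/6 · 0.0029155 = 0.00048591, 1/6 · 0.023324 = 0.0038873, 1/6 · 0.078717 = 0.01312, 1/6 · 0.18659 = 0.031098, 1/6 · 0.36443 = 0.060739, 1/6 · 0.62974 = 0.10496; these sum to 0.21429.
The posterior is then P(r = 1 | data) = 0.0022676, P(r = 2 | data) = 0.018141, P(r = 3 | data) = 0.061224, P(r = 4 | data) = 0.14512, P(r = 5 | data) = 0.28345, P(r = 6 | data) = 0.4898.
The predictive probability is P(yellow next | data) = (1/7)(0.0022676) + (2/7)(0.018141) + (3/7)(0.061224) + (4/7)(0.14512) + (5/7)(0.28345) + (6/7)(0.4898) = 0.73696.

0.737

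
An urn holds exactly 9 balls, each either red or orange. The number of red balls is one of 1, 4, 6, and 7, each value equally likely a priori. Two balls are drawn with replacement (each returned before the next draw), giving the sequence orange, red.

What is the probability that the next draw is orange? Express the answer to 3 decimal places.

0.456

The likelihood of the observed sequence under each hypothesis: P(data | r = 1) = (8/9)(1/9) = 8/81; P(data | r = 4) = (5/9)(4/9) = 20/81; P(data | r = 6) = (3/9)(6/9) = 2/9; P(data | r = 7) = (2/9)(7/9) = 14/81.
Multiplying each by its prior: 1/4 · 8/81 = 2/81, 1/4 · 20/81 = 5/81, 1/4 · 2/9 = 1/18, 1/4 · 14/81 = 7/162; summing to 5/27.
Normalising, the posterior is P(r = 1 | data) = 2/15, P(r = 4 | data) = 1/3, P(r = 6 | data) = 3/10, P(r = 7 | data) = 7/30.
Averaging over the posterior, P(orange next | data) = (8/9)(2/15) + (5/9)(1/3) + (1/3)(3/10) + (2/9)(7/30) = 41/90.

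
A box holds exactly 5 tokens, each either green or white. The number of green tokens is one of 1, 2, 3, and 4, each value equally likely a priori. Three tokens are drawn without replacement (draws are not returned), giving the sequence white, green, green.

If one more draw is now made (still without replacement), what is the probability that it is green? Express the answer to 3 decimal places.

The likelihood of the observed sequence under each hypothesis: P(data | r = 1) = (4/5)(1/4)(0/3) = 0; P(data | r = 2) = (3/5)(2/4)(1/3) = 1/10; P(data | r = 3) = (2/5)(3/4)(2/3) = 1/5; P(data | r = 4) = (1/5)(4/4)(3/3) = 1/5.
Multiplying each by its prior: 1/4 · 0 = 0, 1/4 · 1/10 = 1/40, 1/4 · 1/5 = 1/20, 1/4 · 1/5 = 1/20; summing to 1/8.
Normalising, the posterior is P(r = 1 | data) = 0, P(r = 2 | data) = 1/5, P(r = 3 | data) = 2/5, P(r = 4 | data) = 2/5.
So P(green next | data) = Σ P(green next | H) P(H | data) = (0)(1/5) + (1/2)(2/5) + (1)(2/5) = 3/5.

0.600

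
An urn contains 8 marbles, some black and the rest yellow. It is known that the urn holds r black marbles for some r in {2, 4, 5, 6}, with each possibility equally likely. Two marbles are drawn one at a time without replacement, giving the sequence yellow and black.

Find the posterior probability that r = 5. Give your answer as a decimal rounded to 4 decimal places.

0.2727

The likelihood of the observed sequence under each hypothesis: P(data | r = 2) = (6/8)(2/7) = 3/14; P(data | r = 4) = (4/8)(4/7) = 2/7; P(data | r = 5) = (3/8)(5/7) = 15/56; P(data | r = 6) = (2/8)(6/7) = 3/14.
The prior-weighted likelihoods are 1/4 · 3/14 = 3/56, 1/4 · 2/7 = 1/14, 1/4 · 15/56 = 15/224, 1/4 · 3/14 = 3/56; summing to 55/224.
Therefore the posterior P(r = 5 | data) = (15/224) / (55/224) = 3/11.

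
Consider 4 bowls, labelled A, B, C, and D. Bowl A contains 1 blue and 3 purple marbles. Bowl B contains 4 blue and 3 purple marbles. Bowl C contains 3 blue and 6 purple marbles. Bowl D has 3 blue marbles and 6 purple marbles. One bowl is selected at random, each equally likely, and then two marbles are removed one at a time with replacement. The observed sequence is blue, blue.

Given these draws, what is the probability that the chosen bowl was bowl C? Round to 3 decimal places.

0.182

The likelihood of the observed sequence under each hypothesis: P(data | bowl A) = (1/4)(1/4) = 0.0625; P(data | bowl B) = (4/7)(4/7) = 0.32653; P(data | bowl C) = (3/9)(3/9) = 0.11111; P(data | bowl D) = (3/9)(3/9) = 0.11111.
The prior-weighted likelihoods are 1/4 · 0.0625 = 0.015625, 1/4 · 0.32653 = 0.081633, 1/4 · 0.11111 = 0.027778, 1/4 · 0.11111 = 0.027778; these sum to 0.15281.
Hence P(bowl C | data) = (0.027778) / (0.15281) = 0.18178.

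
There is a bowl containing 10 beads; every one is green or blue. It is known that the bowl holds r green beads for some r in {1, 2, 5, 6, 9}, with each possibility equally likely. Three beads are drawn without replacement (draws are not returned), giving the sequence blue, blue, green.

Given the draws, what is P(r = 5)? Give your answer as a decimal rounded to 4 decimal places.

Under each hypothesis, the probability of the observed sequence is: P(data | r = 1) = (9/10)(8/9)(1/8) = 1/10; P(data | r = 2) = (8/10)(7/9)(2/8) = 7/45; P(data | r = 5) = (5/10)(4/9)(5/8) = 5/36; P(data | r = 6) = (4/10)(3/9)(6/8) = 1/10; P(data | r = 9) = (1/10)(0/9) = 0.
The prior-weighted likelihoods are 1/5 · 1/10 = 1/50, 1/5 · 7/45 = 7/225, 1/5 · 5/36 = 1/36, 1/5 · 1/10 = 1/50, 1/5 · 0 = 0; these sum to 89/900.
Hence P(r = 5 | data) = (1/36) / (89/900) = 25/89.

0.2809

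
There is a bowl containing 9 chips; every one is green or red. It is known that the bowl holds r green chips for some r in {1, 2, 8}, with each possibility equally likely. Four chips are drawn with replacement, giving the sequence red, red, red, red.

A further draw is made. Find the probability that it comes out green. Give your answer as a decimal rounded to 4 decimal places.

Compute the likelihood of the observed sequence for each case: P(data | r = 1) = (8/9)(8/9)(8/9)(8/9) = 0.6243; P(data | r = 2) = (7/9)(7/9)(7/9)(7/9) = 0.36595; P(data | r = 8) = (1/9)(1/9)(1/9)(1/9) = 0.00015242.
The prior-weighted likelihoods are 1/3 · 0.6243 = 0.2081, 1/3 · 0.36595 = 0.12198, 1/3 · 0.00015242 = 5.0805e-05; summing to 0.33013.
The posterior is then P(r = 1 | data) = 0.63035, P(r = 2 | data) = 0.3695, P(r = 8 | data) = 0.00015389.
The predictive probability is P(green next | data) = (1/9)(0.63035) + (2/9)(0.3695) + (8/9)(0.00015389) = 0.15229.

0.1523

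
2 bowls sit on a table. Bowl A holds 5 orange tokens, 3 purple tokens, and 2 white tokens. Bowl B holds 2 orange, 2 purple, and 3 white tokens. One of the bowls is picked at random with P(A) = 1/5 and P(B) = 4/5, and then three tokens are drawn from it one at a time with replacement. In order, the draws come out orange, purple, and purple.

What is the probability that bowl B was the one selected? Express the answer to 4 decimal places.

0.6746

For each hypothesis, P(data | H) works out to: P(data | bowl A) = (5/10)(3/10)(3/10) = 0.045; P(data | bowl B) = (2/7)(2/7)(2/7) = 0.023324.
Multiplying each by its prior: 1/5 · 0.045 = 0.009, 4/5 · 0.023324 = 0.018659; these sum to 0.027659.
Hence P(bowl B | data) = (0.018659) / (0.027659) = 0.67461.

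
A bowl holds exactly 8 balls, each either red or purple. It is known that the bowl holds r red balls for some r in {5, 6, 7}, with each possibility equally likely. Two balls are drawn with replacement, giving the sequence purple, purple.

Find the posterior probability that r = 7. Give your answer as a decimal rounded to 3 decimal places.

0.071

Compute the likelihood of the observed sequence for each case: P(data | r = 5) = (3/8)(3/8) = 9/64; P(data | r = 6) = (2/8)(2/8) = 1/16; P(data | r = 7) = (1/8)(1/8) = 1/64.
Weighting by the prior gives 1/3 · 9/64 = 3/64, 1/3 · 1/16 = 1/48, 1/3 · 1/64 = 1/192; with total 7/96.
Hence P(r = 7 | data) = (1/192) / (7/96) = 1/14.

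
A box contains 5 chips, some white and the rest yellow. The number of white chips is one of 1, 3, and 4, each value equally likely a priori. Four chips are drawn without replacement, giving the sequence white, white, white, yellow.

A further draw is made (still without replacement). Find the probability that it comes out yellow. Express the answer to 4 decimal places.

The likelihood of the observed sequence under each hypothesis: P(data | r = 1) = (1/5)(0/4) = 0; P(data | r = 3) = (3/5)(2/4)(1/3)(2/2) = 1/10; P(data | r = 4) = (4/5)(3/4)(2/3)(1/2) = 1/5.
Weighting by the prior gives 1/3 · 0 = 0, 1/3 · 1/10 = 1/30, 1/3 · 1/5 = 1/15; summing to 1/10.
Normalising, the posterior is P(r = 1 | data) = 0, P(r = 3 | data) = 1/3, P(r = 4 | data) = 2/3.
The predictive probability is P(yellow next | data) = (1)(1/3) + (0)(2/3) = 1/3.

0.3333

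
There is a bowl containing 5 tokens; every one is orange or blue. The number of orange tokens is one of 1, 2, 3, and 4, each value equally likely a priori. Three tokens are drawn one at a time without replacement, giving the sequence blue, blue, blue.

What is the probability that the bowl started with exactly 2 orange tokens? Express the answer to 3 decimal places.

0.200

Compute the likelihood of the observed sequence for each case: P(data | r = 1) = (4/5)(3/4)(2/3) = 2/5; P(data | r = 2) = (3/5)(2/4)(1/3) = 1/10; P(data | r = 3) = (2/5)(1/4)(0/3) = 0; P(data | r = 4) = (1/5)(0/4) = 0.
Weighting by the prior gives 1/4 · 2/5 = 1/10, 1/4 · 1/10 = 1/40, 1/4 · 0 = 0, 1/4 · 0 = 0; these sum to 1/8.
By Bayes' rule, P(r = 2 | data) = (1/40) / (1/8) = 1/5.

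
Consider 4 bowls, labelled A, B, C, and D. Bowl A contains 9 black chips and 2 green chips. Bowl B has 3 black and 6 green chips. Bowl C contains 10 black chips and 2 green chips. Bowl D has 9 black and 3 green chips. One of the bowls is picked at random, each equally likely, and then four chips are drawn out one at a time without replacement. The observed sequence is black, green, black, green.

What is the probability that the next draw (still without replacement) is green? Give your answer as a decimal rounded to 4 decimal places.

For each hypothesis, P(data | H) works out to: P(data | bowl A) = (9/11)(2/10)(8/9)(1/8) = 0.018182; P(data | bowl B) = (3/9)(6/8)(2/7)(5/6) = 0.059524; P(data | bowl C) = (10/12)(2/11)(9/10)(1/9) = 0.015152; P(data | bowl D) = (9/12)(3/11)(8/10)(2/9) = 0.036364.
Weighting by the prior gives 1/4 · 0.018182 = 0.0045455, 1/4 · 0.059524 = 0.014881, 1/4 · 0.015152 = 0.0037879, 1/4 · 0.036364 = 0.0090909; these sum to 0.032305.
Dividing through by the total gives posterior P(bowl A | data) = 0.1407, P(bowl B | data) = 0.46064, P(bowl C | data) = 0.11725, P(bowl D | data) = 0.28141.
Averaging over the posterior, P(green next | data) = (0)(0.1407) + (4/5)(0.46064) + (0)(0.11725) + (1/8)(0.28141) = 0.40369.

0.4037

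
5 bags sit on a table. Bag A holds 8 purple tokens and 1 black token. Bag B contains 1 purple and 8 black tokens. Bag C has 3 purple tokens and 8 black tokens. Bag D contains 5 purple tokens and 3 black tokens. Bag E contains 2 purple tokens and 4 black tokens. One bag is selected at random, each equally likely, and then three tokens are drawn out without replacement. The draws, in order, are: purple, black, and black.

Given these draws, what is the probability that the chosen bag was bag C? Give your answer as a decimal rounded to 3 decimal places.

The likelihood of the observed sequence under each hypothesis: P(data | bag A) = (8/9)(1/8)(0/7) = 0; P(data | bag B) = (1/9)(8/8)(7/7) = 0.11111; P(data | bag C) = (3/11)(8/10)(7/9) = 0.1697; P(data | bag D) = (5/8)(3/7)(2/6) = 0.089286; P(data | bag E) = (2/6)(4/5)(3/4) = 0.2.
The prior-weighted likelihoods are 1/5 · 0 = 0, 1/5 · 0.11111 = 0.022222, 1/5 · 0.1697 = 0.033939, 1/5 · 0.089286 = 0.017857, 1/5 · 0.2 = 0.04; summing to 0.11402.
Hence P(bag C | data) = (0.033939) / (0.11402) = 0.29767.

0.298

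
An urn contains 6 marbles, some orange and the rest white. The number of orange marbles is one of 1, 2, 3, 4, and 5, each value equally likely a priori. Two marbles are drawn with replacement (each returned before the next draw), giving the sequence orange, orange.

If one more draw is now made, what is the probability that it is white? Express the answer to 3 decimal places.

For each hypothesis, P(data | H) works out to: P(data | r = 1) = (1/6)(1/6) = 1/36; P(data | r = 2) = (2/6)(2/6) = 1/9; P(data | r = 3) = (3/6)(3/6) = 1/4; P(data | r = 4) = (4/6)(4/6) = 4/9; P(data | r = 5) = (5/6)(5/6) = 25/36.
The prior-weighted likelihoods are 1/5 · 1/36 = 1/180, 1/5 · 1/9 = 1/45, 1/5 · 1/4 = 1/20, 1/5 · 4/9 = 4/45, 1/5 · 25/36 = 5/36; summing to 11/36.
The posterior is then P(r = 1 | data) = 1/55, P(r = 2 | data) = 4/55, P(r = 3 | data) = 9/55, P(r = 4 | data) = 16/55, P(r = 5 | data) = 5/11.
So P(white next | data) = Σ P(white next | H) P(H | data) = (5/6)(1/55) + (2/3)(4/55) + (1/2)(9/55) + (1/3)(16/55) + (1/6)(5/11) = 7/22.

0.318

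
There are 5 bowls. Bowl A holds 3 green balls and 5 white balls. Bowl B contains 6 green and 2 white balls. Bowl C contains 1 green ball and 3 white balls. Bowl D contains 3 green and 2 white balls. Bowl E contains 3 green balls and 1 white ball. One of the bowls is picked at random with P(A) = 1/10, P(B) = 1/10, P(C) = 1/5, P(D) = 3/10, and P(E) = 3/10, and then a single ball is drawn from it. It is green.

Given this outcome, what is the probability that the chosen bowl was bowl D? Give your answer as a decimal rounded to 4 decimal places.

0.3172

Compute the likelihood of this draw for each case: P(data | bowl A) = (3/8) = 3/8; P(data | bowl B) = (6/8) = 3/4; P(data | bowl C) = (1/4) = 1/4; P(data | bowl D) = (3/5) = 3/5; P(data | bowl E) = (3/4) = 3/4.
The prior-weighted likelihoods are 1/10 · 3/8 = 3/80, 1/10 · 3/4 = 3/40, 1/5 · 1/4 = 1/20, 3/10 · 3/5 = 9/50, 3/10 · 3/4 = 9/40; with total 227/400.
Therefore the posterior P(bowl D | data) = (9/50) / (227/400) = 72/227.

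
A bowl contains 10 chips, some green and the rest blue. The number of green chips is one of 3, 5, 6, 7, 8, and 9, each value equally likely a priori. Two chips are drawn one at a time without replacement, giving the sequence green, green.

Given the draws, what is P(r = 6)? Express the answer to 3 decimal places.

0.133

Under each hypothesis, the probability of the observed sequence is: P(data | r = 3) = (3/10)(2/9) = 1/15; P(data | r = 5) = (5/10)(4/9) = 2/9; P(data | r = 6) = (6/10)(5/9) = 1/3; P(data | r = 7) = (7/10)(6/9) = 7/15; P(data | r = 8) = (8/10)(7/9) = 28/45; P(data | r = 9) = (9/10)(8/9) = 4/5.
The prior-weighted likelihoods are 1/6 · 1/15 = 1/90, 1/6 · 2/9 = 1/27, 1/6 · 1/3 = 1/18, 1/6 · 7/15 = 7/90, 1/6 · 28/45 = 14/135, 1/6 · 4/5 = 2/15; these sum to 113/270.
So P(r = 6 | data) = (1/18) / (113/270) = 15/113.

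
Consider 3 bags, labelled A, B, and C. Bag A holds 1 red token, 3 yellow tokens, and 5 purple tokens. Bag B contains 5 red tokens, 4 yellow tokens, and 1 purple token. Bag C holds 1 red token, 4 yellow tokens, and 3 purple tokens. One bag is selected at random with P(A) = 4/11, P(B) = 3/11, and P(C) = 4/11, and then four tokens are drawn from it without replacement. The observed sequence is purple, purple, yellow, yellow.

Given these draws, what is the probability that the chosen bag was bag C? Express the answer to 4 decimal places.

0.5192

Under each hypothesis, the probability of the observed sequence is: P(data | bag A) = (5/9)(4/8)(3/7)(2/6) = 0.039683; P(data | bag B) = (1/10)(0/9) = 0; P(data | bag C) = (3/8)(2/7)(4/6)(3/5) = 0.042857.
Weighting by the prior gives 4/11 · 0.039683 = 0.01443, 3/11 · 0 = 0, 4/11 · 0.042857 = 0.015584; with total 0.030014.
Hence P(bag C | data) = (0.015584) / (0.030014) = 0.51923.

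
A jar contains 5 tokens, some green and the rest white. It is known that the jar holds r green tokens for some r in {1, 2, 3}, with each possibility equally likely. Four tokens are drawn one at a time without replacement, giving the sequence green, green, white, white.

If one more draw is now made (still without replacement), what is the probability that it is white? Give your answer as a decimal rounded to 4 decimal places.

The likelihood of the observed sequence under each hypothesis: P(data | r = 1) = (1/5)(0/4) = 0; P(data | r = 2) = (2/5)(1/4)(3/3)(2/2) = 1/10; P(data | r = 3) = (3/5)(2/4)(2/3)(1/2) = 1/10.
The prior-weighted likelihoods are 1/3 · 0 = 0, 1/3 · 1/10 = 1/30, 1/3 · 1/10 = 1/30; summing to 1/15.
Normalising, the posterior is P(r = 1 | data) = 0, P(r = 2 | data) = 1/2, P(r = 3 | data) = 1/2.
So P(white next | data) = Σ P(white next | H) P(H | data) = (1)(1/2) + (0)(1/2) = 1/2.

0.5000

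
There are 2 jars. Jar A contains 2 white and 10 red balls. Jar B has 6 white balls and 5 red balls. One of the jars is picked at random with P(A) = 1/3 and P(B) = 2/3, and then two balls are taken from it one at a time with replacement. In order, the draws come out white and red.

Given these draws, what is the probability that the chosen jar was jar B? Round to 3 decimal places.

0.781

Under each hypothesis, the probability of the observed sequence is: P(data | jar A) = (2/12)(10/12) = 0.13889; P(data | jar B) = (6/11)(5/11) = 0.24793.
The prior-weighted likelihoods are 1/3 · 0.13889 = 0.046296, 2/3 · 0.24793 = 0.16529; summing to 0.21159.
By Bayes' rule, P(jar B | data) = (0.16529) / (0.21159) = 0.78119.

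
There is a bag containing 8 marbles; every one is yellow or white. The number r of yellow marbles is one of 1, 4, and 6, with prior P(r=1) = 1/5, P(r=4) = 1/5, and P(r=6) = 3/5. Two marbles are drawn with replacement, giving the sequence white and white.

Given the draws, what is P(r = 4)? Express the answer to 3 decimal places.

0.208

The likelihood of the observed sequence under each hypothesis: P(data | r = 1) = (7/8)(7/8) = 49/64; P(data | r = 4) = (4/8)(4/8) = 1/4; P(data | r = 6) = (2/8)(2/8) = 1/16.
Weighting by the prior gives 1/5 · 49/64 = 49/320, 1/5 · 1/4 = 1/20, 3/5 · 1/16 = 3/80; summing to 77/320.
Therefore the posterior P(r = 4 | data) = (1/20) / (77/320) = 16/77.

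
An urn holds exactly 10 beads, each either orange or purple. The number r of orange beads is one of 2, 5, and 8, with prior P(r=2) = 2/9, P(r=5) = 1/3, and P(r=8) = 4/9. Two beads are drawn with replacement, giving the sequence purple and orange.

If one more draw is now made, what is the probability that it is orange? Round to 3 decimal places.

Compute the likelihood of the observed sequence for each case: P(data | r = 2) = (8/10)(2/10) = 4/25; P(data | r = 5) = (5/10)(5/10) = 1/4; P(data | r = 8) = (2/10)(8/10) = 4/25.
Multiplying each by its prior: 2/9 · 4/25 = 8/225, 1/3 · 1/4 = 1/12, 4/9 · 4/25 = 16/225; with total 19/100.
Dividing through by the total gives posterior P(r = 2 | data) = 32/171, P(r = 5 | data) = 25/57, P(r = 8 | data) = 64/171.
The predictive probability is P(orange next | data) = (1/5)(32/171) + (1/2)(25/57) + (4/5)(64/171) = 317/570.

0.556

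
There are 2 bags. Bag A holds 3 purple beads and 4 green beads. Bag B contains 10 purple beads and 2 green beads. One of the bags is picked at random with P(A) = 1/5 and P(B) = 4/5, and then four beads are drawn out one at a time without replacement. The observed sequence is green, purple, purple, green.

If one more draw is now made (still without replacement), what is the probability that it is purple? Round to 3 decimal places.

0.609

The likelihood of the observed sequence under each hypothesis: P(data | bag A) = (4/7)(3/6)(2/5)(3/4) = 0.085714; P(data | bag B) = (2/12)(10/11)(9/10)(1/9) = 0.015152.
Multiplying each by its prior: 1/5 · 0.085714 = 0.017143, 4/5 · 0.015152 = 0.012121; summing to 0.029264.
The posterior is then P(bag A | data) = 0.5858, P(bag B | data) = 0.4142.
Averaging over the posterior, P(purple next | data) = (1/3)(0.5858) + (1)(0.4142) = 0.60947.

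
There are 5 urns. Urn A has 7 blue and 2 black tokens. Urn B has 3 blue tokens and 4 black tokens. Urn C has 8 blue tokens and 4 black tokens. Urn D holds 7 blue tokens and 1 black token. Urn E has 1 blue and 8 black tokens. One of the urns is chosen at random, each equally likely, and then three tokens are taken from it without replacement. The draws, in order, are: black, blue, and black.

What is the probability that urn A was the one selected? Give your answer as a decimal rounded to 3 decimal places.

0.073

The likelihood of the observed sequence under each hypothesis: P(data | urn A) = (2/9)(7/8)(1/7) = 0.027778; P(data | urn B) = (4/7)(3/6)(3/5) = 0.17143; P(data | urn C) = (4/12)(8/11)(3/10) = 0.072727; P(data | urn D) = (1/8)(7/7)(0/6) = 0; P(data | urn E) = (8/9)(1/8)(7/7) = 0.11111.
Weighting by the prior gives 1/5 · 0.027778 = 0.0055556, 1/5 · 0.17143 = 0.034286, 1/5 · 0.072727 = 0.014545, 1/5 · 0 = 0, 1/5 · 0.11111 = 0.022222; these sum to 0.076609.
By Bayes' rule, P(urn A | data) = (0.0055556) / (0.076609) = 0.072518.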